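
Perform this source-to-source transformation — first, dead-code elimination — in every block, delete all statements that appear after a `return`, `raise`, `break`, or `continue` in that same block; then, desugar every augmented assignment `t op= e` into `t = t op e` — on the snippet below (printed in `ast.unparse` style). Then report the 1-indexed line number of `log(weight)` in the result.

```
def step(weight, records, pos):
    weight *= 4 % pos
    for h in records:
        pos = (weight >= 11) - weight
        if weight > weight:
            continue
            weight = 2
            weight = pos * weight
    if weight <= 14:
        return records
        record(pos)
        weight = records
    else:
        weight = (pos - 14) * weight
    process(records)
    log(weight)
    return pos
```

12

Transformed code:
def step(weight, records, pos):
    weight = weight * (4 % pos)
    for h in records:
        pos = (weight >= 11) - weight
        if weight > weight:
            continue
    if weight <= 14:
        return records
    else:
        weight = (pos - 14) * weight
    process(records)
    log(weight)
    return pos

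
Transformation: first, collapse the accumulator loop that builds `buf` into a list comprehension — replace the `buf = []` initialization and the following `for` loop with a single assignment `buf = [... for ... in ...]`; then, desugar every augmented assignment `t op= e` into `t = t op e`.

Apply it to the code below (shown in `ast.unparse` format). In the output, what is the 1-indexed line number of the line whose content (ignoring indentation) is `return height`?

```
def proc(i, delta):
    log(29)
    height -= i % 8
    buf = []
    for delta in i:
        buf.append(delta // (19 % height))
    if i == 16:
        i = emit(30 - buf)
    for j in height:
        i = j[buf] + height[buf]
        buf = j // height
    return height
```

10

Transformed code:
def proc(i, delta):
    log(29)
    height = height - i % 8
    buf = [delta // (19 % height) for delta in i]
    if i == 16:
        i = emit(30 - buf)
    for j in height:
        i = j[buf] + height[buf]
        buf = j // height
    return height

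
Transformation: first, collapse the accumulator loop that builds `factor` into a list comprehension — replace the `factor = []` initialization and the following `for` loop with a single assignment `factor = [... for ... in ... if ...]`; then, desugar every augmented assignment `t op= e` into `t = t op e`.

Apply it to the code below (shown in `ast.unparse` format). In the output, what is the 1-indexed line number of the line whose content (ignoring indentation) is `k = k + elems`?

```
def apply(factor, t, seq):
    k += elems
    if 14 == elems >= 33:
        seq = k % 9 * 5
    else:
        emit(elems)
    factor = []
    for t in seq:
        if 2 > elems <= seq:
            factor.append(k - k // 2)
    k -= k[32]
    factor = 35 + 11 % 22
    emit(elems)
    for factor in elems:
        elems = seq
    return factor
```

2

Transformed code:
def apply(factor, t, seq):
    k = k + elems
    if 14 == elems >= 33:
        seq = k % 9 * 5
    else:
        emit(elems)
    factor = [k - k // 2 for t in seq if 2 > elems <= seq]
    k = k - k[32]
    factor = 35 + 11 % 22
    emit(elems)
    for factor in elems:
        elems = seq
    return factor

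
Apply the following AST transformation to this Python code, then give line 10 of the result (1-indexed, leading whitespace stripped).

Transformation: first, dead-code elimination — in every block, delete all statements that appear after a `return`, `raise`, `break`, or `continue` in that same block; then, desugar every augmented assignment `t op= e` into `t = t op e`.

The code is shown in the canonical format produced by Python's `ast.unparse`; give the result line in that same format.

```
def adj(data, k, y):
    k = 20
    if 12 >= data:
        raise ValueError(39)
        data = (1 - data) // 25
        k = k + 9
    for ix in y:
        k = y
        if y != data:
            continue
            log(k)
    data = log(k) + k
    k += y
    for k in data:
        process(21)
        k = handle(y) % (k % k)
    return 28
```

Transformed code:
def adj(data, k, y):
    k = 20
    if 12 >= data:
        raise ValueError(39)
    for ix in y:
        k = y
        if y != data:
            continue
    data = log(k) + k
    k = k + y
    for k in data:
        process(21)
        k = handle(y) % (k % k)
    return 28

k = k + y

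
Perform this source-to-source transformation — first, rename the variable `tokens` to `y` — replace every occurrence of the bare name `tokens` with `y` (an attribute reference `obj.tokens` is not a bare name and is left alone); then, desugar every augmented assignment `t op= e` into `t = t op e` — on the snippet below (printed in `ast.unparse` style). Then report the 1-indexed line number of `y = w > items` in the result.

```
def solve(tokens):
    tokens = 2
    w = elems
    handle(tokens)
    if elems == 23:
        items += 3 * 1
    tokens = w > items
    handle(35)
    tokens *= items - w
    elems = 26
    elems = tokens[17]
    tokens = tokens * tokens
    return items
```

7

Transformed code:
def solve(y):
    y = 2
    w = elems
    handle(y)
    if elems == 23:
        items = items + 3 * 1
    y = w > items
    handle(35)
    y = y * (items - w)
    elems = 26
    elems = y[17]
    y = y * y
    return items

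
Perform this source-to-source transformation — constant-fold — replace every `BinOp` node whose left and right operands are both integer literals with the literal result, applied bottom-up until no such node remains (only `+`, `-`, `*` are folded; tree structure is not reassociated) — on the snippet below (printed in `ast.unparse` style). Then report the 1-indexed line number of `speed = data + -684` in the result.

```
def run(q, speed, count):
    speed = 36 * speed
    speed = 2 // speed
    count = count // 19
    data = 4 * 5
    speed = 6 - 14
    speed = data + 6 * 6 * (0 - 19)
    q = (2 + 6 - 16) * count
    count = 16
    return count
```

Transformed code:
def run(q, speed, count):
    speed = 36 * speed
    speed = 2 // speed
    count = count // 19
    data = 20
    speed = -8
    speed = data + -684
    q = -8 * count
    count = 16
    return count

7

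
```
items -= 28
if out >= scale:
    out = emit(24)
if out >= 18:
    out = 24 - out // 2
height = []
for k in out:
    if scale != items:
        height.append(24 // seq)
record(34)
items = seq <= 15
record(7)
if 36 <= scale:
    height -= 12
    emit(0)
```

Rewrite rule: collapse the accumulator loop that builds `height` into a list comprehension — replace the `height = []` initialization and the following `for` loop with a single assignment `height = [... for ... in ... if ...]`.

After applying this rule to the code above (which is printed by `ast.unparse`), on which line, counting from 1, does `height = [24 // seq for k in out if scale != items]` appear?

Transformed code:
items -= 28
if out >= scale:
    out = emit(24)
if out >= 18:
    out = 24 - out // 2
height = [24 // seq for k in out if scale != items]
record(34)
items = seq <= 15
record(7)
if 36 <= scale:
    height -= 12
    emit(0)

6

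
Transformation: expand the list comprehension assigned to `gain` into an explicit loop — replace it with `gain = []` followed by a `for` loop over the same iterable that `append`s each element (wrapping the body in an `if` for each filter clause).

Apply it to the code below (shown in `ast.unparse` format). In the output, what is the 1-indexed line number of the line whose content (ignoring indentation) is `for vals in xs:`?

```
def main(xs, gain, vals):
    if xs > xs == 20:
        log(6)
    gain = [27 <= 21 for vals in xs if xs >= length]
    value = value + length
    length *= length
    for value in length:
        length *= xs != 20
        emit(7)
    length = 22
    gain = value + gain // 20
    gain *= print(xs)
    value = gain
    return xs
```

Transformed code:
def main(xs, gain, vals):
    if xs > xs == 20:
        log(6)
    gain = []
    for vals in xs:
        if xs >= length:
            gain.append(27 <= 21)
    value = value + length
    length *= length
    for value in length:
        length *= xs != 20
        emit(7)
    length = 22
    gain = value + gain // 20
    gain *= print(xs)
    value = gain
    return xs

5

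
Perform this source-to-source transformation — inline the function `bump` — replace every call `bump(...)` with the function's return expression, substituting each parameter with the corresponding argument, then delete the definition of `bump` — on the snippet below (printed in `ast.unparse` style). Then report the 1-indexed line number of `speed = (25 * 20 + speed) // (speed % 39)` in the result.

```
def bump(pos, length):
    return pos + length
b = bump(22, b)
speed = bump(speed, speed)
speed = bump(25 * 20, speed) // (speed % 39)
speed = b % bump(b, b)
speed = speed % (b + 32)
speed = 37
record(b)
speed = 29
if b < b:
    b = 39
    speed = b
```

Transformed code:
b = 22 + b
speed = speed + speed
speed = (25 * 20 + speed) // (speed % 39)
speed = b % (b + b)
speed = speed % (b + 32)
speed = 37
record(b)
speed = 29
if b < b:
    b = 39
    speed = b

3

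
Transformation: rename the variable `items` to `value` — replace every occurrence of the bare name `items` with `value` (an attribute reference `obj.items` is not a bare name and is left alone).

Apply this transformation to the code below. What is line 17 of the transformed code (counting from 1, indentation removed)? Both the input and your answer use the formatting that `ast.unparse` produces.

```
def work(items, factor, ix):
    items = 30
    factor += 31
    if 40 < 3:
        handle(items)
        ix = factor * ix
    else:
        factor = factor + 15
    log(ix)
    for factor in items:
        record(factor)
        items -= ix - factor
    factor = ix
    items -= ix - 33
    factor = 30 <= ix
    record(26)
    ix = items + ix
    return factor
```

ix = value + ix

Transformed code:
def work(value, factor, ix):
    value = 30
    factor += 31
    if 40 < 3:
        handle(value)
        ix = factor * ix
    else:
        factor = factor + 15
    log(ix)
    for factor in value:
        record(factor)
        value -= ix - factor
    factor = ix
    value -= ix - 33
    factor = 30 <= ix
    record(26)
    ix = value + ix
    return factor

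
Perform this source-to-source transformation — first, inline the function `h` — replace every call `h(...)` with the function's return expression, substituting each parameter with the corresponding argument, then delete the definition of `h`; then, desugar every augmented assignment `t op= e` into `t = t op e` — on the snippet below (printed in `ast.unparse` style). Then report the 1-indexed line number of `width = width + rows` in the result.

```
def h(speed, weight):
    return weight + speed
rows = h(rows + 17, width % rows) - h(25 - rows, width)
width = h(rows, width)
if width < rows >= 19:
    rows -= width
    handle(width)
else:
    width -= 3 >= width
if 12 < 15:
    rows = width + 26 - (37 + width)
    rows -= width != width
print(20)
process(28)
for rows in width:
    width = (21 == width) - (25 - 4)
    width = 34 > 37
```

2

Transformed code:
rows = width % rows + (rows + 17) - (width + (25 - rows))
width = width + rows
if width < rows >= 19:
    rows = rows - width
    handle(width)
else:
    width = width - (3 >= width)
if 12 < 15:
    rows = width + 26 - (37 + width)
    rows = rows - (width != width)
print(20)
process(28)
for rows in width:
    width = (21 == width) - (25 - 4)
    width = 34 > 37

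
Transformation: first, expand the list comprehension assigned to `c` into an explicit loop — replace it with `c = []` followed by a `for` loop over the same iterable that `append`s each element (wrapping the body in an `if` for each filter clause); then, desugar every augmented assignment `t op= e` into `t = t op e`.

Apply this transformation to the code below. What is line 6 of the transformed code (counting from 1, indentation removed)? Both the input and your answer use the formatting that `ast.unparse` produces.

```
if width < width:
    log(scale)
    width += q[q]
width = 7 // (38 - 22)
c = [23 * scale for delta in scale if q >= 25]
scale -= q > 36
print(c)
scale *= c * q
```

for delta in scale:

Transformed code:
if width < width:
    log(scale)
    width = width + q[q]
width = 7 // (38 - 22)
c = []
for delta in scale:
    if q >= 25:
        c.append(23 * scale)
scale = scale - (q > 36)
print(c)
scale = scale * (c * q)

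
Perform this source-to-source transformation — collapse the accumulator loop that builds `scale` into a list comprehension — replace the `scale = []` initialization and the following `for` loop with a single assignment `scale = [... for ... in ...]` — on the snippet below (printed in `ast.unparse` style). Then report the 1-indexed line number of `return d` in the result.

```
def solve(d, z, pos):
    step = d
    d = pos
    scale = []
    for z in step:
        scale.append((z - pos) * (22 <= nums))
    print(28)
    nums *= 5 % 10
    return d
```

Transformed code:
def solve(d, z, pos):
    step = d
    d = pos
    scale = [(z - pos) * (22 <= nums) for z in step]
    print(28)
    nums *= 5 % 10
    return d

7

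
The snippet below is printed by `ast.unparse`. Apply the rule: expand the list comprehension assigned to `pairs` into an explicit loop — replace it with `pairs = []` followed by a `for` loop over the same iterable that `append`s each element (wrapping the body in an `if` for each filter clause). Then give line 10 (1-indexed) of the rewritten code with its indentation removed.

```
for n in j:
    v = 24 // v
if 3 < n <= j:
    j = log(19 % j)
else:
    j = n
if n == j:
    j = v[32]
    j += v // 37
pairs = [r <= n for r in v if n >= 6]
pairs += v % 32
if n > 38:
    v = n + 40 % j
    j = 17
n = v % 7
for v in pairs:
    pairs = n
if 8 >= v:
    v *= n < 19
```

Transformed code:
for n in j:
    v = 24 // v
if 3 < n <= j:
    j = log(19 % j)
else:
    j = n
if n == j:
    j = v[32]
    j += v // 37
pairs = []
for r in v:
    if n >= 6:
        pairs.append(r <= n)
pairs += v % 32
if n > 38:
    v = n + 40 % j
    j = 17
n = v % 7
for v in pairs:
    pairs = n
if 8 >= v:
    v *= n < 19

pairs = []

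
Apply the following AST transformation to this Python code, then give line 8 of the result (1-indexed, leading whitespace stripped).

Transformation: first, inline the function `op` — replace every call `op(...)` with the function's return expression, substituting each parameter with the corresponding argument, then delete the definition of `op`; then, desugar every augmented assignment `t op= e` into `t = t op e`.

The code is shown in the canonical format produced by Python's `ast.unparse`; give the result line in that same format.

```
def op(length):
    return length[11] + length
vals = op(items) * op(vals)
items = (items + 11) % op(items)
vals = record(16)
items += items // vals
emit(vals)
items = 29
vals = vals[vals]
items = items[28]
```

items = items[28]

Transformed code:
vals = (items[11] + items) * (vals[11] + vals)
items = (items + 11) % (items[11] + items)
vals = record(16)
items = items + items // vals
emit(vals)
items = 29
vals = vals[vals]
items = items[28]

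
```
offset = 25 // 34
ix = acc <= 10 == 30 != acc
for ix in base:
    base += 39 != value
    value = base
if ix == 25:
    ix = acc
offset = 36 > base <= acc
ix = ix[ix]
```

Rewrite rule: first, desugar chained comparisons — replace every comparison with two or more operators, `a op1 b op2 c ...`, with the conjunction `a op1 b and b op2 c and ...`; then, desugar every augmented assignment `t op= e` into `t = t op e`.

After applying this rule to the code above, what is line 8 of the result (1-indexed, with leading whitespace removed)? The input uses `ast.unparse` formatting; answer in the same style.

Transformed code:
offset = 25 // 34
ix = acc <= 10 and 10 == 30 and (30 != acc)
for ix in base:
    base = base + (39 != value)
    value = base
if ix == 25:
    ix = acc
offset = 36 > base and base <= acc
ix = ix[ix]

offset = 36 > base and base <= acc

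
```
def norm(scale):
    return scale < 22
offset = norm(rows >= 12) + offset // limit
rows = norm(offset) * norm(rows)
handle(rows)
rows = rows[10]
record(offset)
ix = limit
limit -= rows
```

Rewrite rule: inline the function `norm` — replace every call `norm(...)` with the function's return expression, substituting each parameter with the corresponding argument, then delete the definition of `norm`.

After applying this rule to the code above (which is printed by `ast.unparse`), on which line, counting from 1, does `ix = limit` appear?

6

Transformed code:
offset = ((rows >= 12) < 22) + offset // limit
rows = (offset < 22) * (rows < 22)
handle(rows)
rows = rows[10]
record(offset)
ix = limit
limit -= rows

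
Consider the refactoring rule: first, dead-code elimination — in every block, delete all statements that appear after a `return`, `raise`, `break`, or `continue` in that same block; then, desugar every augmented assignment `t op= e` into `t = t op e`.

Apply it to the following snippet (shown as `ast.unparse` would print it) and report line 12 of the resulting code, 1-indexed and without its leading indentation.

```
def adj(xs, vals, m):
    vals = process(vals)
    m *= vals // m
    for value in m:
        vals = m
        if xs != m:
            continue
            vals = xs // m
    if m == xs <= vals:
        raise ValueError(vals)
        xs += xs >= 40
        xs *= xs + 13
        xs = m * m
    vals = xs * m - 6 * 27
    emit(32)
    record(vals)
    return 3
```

Transformed code:
def adj(xs, vals, m):
    vals = process(vals)
    m = m * (vals // m)
    for value in m:
        vals = m
        if xs != m:
            continue
    if m == xs <= vals:
        raise ValueError(vals)
    vals = xs * m - 6 * 27
    emit(32)
    record(vals)
    return 3

record(vals)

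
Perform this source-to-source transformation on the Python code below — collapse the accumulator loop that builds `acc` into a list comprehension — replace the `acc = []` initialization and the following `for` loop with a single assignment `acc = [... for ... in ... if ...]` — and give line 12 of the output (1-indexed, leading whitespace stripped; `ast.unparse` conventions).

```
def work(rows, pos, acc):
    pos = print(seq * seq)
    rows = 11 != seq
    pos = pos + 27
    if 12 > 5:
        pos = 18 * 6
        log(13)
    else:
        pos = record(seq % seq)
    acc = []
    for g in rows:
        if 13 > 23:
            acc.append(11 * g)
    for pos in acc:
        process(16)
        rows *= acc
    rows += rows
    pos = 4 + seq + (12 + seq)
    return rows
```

process(16)

Transformed code:
def work(rows, pos, acc):
    pos = print(seq * seq)
    rows = 11 != seq
    pos = pos + 27
    if 12 > 5:
        pos = 18 * 6
        log(13)
    else:
        pos = record(seq % seq)
    acc = [11 * g for g in rows if 13 > 23]
    for pos in acc:
        process(16)
        rows *= acc
    rows += rows
    pos = 4 + seq + (12 + seq)
    return rows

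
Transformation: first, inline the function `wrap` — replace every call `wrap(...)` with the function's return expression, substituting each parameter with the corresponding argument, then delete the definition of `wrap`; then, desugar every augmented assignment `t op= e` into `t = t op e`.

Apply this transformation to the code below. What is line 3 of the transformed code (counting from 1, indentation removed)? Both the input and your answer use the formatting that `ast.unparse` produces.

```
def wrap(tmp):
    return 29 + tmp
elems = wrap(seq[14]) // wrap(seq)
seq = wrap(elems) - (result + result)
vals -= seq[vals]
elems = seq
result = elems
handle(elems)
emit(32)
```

vals = vals - seq[vals]

Transformed code:
elems = (29 + seq[14]) // (29 + seq)
seq = 29 + elems - (result + result)
vals = vals - seq[vals]
elems = seq
result = elems
handle(elems)
emit(32)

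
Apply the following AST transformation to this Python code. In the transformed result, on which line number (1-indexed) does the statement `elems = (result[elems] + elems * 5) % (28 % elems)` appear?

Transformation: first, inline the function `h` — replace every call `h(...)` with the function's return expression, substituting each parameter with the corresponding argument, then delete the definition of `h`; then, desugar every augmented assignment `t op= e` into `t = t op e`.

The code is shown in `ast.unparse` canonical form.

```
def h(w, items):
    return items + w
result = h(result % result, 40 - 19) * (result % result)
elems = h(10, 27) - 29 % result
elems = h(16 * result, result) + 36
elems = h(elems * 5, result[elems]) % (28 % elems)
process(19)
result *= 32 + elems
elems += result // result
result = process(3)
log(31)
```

4

Transformed code:
result = (40 - 19 + result % result) * (result % result)
elems = 27 + 10 - 29 % result
elems = result + 16 * result + 36
elems = (result[elems] + elems * 5) % (28 % elems)
process(19)
result = result * (32 + elems)
elems = elems + result // result
result = process(3)
log(31)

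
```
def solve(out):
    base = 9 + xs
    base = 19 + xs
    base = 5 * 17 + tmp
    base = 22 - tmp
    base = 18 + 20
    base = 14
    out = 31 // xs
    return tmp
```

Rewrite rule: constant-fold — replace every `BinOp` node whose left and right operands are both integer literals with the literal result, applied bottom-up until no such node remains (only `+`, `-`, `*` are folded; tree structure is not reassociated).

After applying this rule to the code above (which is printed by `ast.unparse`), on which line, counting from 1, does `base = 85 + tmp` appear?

4

Transformed code:
def solve(out):
    base = 9 + xs
    base = 19 + xs
    base = 85 + tmp
    base = 22 - tmp
    base = 38
    base = 14
    out = 31 // xs
    return tmp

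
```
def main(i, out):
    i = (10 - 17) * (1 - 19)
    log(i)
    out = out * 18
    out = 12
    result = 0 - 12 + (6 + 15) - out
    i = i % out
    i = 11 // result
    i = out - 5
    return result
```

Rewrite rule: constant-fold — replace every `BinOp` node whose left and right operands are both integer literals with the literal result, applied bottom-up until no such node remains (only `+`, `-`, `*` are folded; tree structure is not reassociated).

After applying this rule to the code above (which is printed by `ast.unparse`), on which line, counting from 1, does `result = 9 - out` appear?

6

Transformed code:
def main(i, out):
    i = 126
    log(i)
    out = out * 18
    out = 12
    result = 9 - out
    i = i % out
    i = 11 // result
    i = out - 5
    return result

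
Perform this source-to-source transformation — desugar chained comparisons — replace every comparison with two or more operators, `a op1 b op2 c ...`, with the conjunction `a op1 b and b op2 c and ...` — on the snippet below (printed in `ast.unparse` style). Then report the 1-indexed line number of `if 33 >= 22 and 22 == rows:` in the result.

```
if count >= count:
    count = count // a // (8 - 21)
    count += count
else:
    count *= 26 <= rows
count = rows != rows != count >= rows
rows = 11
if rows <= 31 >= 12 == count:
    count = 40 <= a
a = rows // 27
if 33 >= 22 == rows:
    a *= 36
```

Transformed code:
if count >= count:
    count = count // a // (8 - 21)
    count += count
else:
    count *= 26 <= rows
count = rows != rows and rows != count and (count >= rows)
rows = 11
if rows <= 31 and 31 >= 12 and (12 == count):
    count = 40 <= a
a = rows // 27
if 33 >= 22 and 22 == rows:
    a *= 36

11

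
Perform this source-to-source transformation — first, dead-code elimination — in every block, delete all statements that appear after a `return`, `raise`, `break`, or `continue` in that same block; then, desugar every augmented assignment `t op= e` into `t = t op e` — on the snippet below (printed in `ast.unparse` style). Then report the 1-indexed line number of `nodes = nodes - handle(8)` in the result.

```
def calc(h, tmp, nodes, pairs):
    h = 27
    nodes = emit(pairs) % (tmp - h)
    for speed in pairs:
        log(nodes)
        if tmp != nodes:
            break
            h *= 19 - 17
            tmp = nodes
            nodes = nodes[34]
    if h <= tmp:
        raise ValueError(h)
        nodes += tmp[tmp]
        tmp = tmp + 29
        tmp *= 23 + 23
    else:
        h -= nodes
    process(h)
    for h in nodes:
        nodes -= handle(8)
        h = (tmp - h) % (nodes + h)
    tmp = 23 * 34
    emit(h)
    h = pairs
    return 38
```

Transformed code:
def calc(h, tmp, nodes, pairs):
    h = 27
    nodes = emit(pairs) % (tmp - h)
    for speed in pairs:
        log(nodes)
        if tmp != nodes:
            break
    if h <= tmp:
        raise ValueError(h)
    else:
        h = h - nodes
    process(h)
    for h in nodes:
        nodes = nodes - handle(8)
        h = (tmp - h) % (nodes + h)
    tmp = 23 * 34
    emit(h)
    h = pairs
    return 38

14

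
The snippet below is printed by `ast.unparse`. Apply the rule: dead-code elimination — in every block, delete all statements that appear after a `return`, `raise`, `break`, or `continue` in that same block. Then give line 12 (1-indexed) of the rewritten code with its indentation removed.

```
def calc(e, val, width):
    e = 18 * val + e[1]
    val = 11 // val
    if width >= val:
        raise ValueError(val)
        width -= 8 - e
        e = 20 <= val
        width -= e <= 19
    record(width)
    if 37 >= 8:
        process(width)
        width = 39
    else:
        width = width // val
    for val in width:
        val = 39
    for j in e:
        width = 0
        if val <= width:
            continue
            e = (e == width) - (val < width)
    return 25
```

for val in width:

Transformed code:
def calc(e, val, width):
    e = 18 * val + e[1]
    val = 11 // val
    if width >= val:
        raise ValueError(val)
    record(width)
    if 37 >= 8:
        process(width)
        width = 39
    else:
        width = width // val
    for val in width:
        val = 39
    for j in e:
        width = 0
        if val <= width:
            continue
    return 25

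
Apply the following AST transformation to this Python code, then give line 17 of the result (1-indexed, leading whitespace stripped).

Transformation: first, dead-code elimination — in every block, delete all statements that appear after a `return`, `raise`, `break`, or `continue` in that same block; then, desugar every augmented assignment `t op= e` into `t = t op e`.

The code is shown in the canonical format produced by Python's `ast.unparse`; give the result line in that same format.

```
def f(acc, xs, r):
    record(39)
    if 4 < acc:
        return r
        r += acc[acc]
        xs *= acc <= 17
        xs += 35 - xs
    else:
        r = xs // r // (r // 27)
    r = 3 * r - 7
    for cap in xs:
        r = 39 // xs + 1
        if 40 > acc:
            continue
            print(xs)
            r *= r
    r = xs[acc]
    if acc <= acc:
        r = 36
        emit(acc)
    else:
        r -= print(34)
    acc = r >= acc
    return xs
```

r = r - print(34)

Transformed code:
def f(acc, xs, r):
    record(39)
    if 4 < acc:
        return r
    else:
        r = xs // r // (r // 27)
    r = 3 * r - 7
    for cap in xs:
        r = 39 // xs + 1
        if 40 > acc:
            continue
    r = xs[acc]
    if acc <= acc:
        r = 36
        emit(acc)
    else:
        r = r - print(34)
    acc = r >= acc
    return xs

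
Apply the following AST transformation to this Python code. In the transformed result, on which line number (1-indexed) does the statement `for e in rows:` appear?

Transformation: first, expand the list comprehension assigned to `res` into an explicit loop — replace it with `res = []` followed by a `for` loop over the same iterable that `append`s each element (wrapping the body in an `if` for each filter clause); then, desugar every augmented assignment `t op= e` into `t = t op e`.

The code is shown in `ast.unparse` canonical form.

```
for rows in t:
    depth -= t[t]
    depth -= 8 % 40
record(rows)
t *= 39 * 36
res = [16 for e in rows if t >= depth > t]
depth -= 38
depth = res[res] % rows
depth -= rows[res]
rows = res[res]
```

7

Transformed code:
for rows in t:
    depth = depth - t[t]
    depth = depth - 8 % 40
record(rows)
t = t * (39 * 36)
res = []
for e in rows:
    if t >= depth > t:
        res.append(16)
depth = depth - 38
depth = res[res] % rows
depth = depth - rows[res]
rows = res[res]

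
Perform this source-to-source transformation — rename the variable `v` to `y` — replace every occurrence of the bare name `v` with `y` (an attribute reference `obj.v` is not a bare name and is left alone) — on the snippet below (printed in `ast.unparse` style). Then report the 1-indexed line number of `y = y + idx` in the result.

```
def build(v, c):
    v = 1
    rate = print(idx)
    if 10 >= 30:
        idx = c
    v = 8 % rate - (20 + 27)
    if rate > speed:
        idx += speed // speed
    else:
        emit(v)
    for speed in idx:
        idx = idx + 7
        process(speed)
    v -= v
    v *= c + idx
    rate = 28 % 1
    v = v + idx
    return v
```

Transformed code:
def build(y, c):
    y = 1
    rate = print(idx)
    if 10 >= 30:
        idx = c
    y = 8 % rate - (20 + 27)
    if rate > speed:
        idx += speed // speed
    else:
        emit(y)
    for speed in idx:
        idx = idx + 7
        process(speed)
    y -= y
    y *= c + idx
    rate = 28 % 1
    y = y + idx
    return y

17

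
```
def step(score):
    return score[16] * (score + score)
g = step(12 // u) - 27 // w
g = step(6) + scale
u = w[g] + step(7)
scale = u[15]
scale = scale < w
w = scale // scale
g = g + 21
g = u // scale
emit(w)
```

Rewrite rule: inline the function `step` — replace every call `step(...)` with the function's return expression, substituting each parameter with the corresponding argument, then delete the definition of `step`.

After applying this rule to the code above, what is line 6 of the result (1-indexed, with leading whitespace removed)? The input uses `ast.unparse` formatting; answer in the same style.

w = scale // scale

Transformed code:
g = (12 // u)[16] * (12 // u + 12 // u) - 27 // w
g = 6[16] * (6 + 6) + scale
u = w[g] + 7[16] * (7 + 7)
scale = u[15]
scale = scale < w
w = scale // scale
g = g + 21
g = u // scale
emit(w)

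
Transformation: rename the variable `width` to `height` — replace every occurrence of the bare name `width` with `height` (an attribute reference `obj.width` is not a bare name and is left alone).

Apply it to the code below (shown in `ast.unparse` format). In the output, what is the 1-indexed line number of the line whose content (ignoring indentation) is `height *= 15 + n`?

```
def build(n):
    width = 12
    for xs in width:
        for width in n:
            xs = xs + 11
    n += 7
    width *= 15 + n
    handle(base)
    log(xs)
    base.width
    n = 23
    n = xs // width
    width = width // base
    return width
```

7

Transformed code:
def build(n):
    height = 12
    for xs in height:
        for height in n:
            xs = xs + 11
    n += 7
    height *= 15 + n
    handle(base)
    log(xs)
    base.width
    n = 23
    n = xs // height
    height = height // base
    return height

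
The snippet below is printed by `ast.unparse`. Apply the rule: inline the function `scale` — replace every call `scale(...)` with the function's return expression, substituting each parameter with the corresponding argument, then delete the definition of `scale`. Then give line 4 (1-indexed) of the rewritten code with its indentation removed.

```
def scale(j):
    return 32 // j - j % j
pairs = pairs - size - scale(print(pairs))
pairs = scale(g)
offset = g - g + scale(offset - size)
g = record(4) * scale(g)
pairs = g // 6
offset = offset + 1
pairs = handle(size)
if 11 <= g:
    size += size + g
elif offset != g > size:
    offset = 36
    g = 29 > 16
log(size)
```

Transformed code:
pairs = pairs - size - (32 // print(pairs) - print(pairs) % print(pairs))
pairs = 32 // g - g % g
offset = g - g + (32 // (offset - size) - (offset - size) % (offset - size))
g = record(4) * (32 // g - g % g)
pairs = g // 6
offset = offset + 1
pairs = handle(size)
if 11 <= g:
    size += size + g
elif offset != g > size:
    offset = 36
    g = 29 > 16
log(size)

g = record(4) * (32 // g - g % g)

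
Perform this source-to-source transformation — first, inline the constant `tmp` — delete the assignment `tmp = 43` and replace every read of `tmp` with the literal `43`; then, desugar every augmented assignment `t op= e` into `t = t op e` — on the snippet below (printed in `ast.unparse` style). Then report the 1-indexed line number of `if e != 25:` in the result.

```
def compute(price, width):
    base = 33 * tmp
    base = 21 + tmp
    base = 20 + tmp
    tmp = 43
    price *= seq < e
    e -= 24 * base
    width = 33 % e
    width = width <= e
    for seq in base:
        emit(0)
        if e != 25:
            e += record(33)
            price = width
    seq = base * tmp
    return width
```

Transformed code:
def compute(price, width):
    base = 33 * 43
    base = 21 + 43
    base = 20 + 43
    price = price * (seq < e)
    e = e - 24 * base
    width = 33 % e
    width = width <= e
    for seq in base:
        emit(0)
        if e != 25:
            e = e + record(33)
            price = width
    seq = base * 43
    return width

11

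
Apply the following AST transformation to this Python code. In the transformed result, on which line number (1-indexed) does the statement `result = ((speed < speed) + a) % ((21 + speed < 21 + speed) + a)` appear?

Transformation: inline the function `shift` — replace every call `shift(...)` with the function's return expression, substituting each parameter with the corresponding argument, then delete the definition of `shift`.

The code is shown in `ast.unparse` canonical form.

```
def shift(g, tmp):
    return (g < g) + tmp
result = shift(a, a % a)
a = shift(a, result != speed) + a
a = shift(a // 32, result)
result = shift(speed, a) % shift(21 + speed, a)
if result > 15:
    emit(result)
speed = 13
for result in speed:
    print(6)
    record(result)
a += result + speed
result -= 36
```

4

Transformed code:
result = (a < a) + a % a
a = (a < a) + (result != speed) + a
a = (a // 32 < a // 32) + result
result = ((speed < speed) + a) % ((21 + speed < 21 + speed) + a)
if result > 15:
    emit(result)
speed = 13
for result in speed:
    print(6)
    record(result)
a += result + speed
result -= 36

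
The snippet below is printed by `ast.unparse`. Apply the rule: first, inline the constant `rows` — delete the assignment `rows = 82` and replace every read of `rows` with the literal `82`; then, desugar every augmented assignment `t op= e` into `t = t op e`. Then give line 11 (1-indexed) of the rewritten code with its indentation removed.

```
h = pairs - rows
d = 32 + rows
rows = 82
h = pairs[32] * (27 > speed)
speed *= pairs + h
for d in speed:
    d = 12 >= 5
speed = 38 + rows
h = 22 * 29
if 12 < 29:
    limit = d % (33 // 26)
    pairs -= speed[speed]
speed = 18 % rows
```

pairs = pairs - speed[speed]

Transformed code:
h = pairs - 82
d = 32 + 82
h = pairs[32] * (27 > speed)
speed = speed * (pairs + h)
for d in speed:
    d = 12 >= 5
speed = 38 + 82
h = 22 * 29
if 12 < 29:
    limit = d % (33 // 26)
    pairs = pairs - speed[speed]
speed = 18 % 82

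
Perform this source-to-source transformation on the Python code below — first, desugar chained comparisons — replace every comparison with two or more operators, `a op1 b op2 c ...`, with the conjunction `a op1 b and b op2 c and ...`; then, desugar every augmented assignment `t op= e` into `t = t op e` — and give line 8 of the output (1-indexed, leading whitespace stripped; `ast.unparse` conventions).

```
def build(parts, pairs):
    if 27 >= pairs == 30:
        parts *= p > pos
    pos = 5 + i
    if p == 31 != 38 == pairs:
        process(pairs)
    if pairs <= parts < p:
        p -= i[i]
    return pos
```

p = p - i[i]

Transformed code:
def build(parts, pairs):
    if 27 >= pairs and pairs == 30:
        parts = parts * (p > pos)
    pos = 5 + i
    if p == 31 and 31 != 38 and (38 == pairs):
        process(pairs)
    if pairs <= parts and parts < p:
        p = p - i[i]
    return pos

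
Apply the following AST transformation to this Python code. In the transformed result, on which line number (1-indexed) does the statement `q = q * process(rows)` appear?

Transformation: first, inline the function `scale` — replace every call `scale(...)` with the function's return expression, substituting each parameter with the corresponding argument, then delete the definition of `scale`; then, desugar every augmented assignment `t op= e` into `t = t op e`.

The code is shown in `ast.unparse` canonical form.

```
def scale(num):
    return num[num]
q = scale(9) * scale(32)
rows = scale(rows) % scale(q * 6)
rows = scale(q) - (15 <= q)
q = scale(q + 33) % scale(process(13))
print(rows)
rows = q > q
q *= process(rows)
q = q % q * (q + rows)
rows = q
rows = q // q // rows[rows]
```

Transformed code:
q = 9[9] * 32[32]
rows = rows[rows] % (q * 6)[q * 6]
rows = q[q] - (15 <= q)
q = (q + 33)[q + 33] % process(13)[process(13)]
print(rows)
rows = q > q
q = q * process(rows)
q = q % q * (q + rows)
rows = q
rows = q // q // rows[rows]

7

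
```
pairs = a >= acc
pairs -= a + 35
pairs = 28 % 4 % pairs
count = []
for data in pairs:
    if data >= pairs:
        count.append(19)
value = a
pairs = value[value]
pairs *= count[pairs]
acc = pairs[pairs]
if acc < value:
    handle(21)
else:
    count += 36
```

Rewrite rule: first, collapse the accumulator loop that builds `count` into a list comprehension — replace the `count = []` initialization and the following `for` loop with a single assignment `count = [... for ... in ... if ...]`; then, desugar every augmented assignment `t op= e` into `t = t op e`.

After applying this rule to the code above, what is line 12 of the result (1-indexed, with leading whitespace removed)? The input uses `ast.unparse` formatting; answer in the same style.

count = count + 36

Transformed code:
pairs = a >= acc
pairs = pairs - (a + 35)
pairs = 28 % 4 % pairs
count = [19 for data in pairs if data >= pairs]
value = a
pairs = value[value]
pairs = pairs * count[pairs]
acc = pairs[pairs]
if acc < value:
    handle(21)
else:
    count = count + 36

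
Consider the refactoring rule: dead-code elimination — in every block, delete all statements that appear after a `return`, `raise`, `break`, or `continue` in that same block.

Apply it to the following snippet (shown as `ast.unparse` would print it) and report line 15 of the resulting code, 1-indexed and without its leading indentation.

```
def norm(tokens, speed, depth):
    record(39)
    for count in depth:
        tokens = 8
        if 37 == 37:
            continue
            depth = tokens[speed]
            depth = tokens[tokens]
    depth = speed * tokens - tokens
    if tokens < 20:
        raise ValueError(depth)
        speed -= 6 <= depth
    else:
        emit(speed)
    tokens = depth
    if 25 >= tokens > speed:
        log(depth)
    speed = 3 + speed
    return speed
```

Transformed code:
def norm(tokens, speed, depth):
    record(39)
    for count in depth:
        tokens = 8
        if 37 == 37:
            continue
    depth = speed * tokens - tokens
    if tokens < 20:
        raise ValueError(depth)
    else:
        emit(speed)
    tokens = depth
    if 25 >= tokens > speed:
        log(depth)
    speed = 3 + speed
    return speed

speed = 3 + speed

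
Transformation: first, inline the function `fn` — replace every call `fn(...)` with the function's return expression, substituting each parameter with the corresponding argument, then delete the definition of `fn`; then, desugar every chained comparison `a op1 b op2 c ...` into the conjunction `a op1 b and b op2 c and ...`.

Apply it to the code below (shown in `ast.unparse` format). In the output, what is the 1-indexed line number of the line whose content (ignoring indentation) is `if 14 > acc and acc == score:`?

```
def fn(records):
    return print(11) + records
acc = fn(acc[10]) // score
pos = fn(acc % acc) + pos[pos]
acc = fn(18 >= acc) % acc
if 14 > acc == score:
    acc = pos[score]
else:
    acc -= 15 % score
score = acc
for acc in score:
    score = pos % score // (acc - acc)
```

4

Transformed code:
acc = (print(11) + acc[10]) // score
pos = print(11) + acc % acc + pos[pos]
acc = (print(11) + (18 >= acc)) % acc
if 14 > acc and acc == score:
    acc = pos[score]
else:
    acc -= 15 % score
score = acc
for acc in score:
    score = pos % score // (acc - acc)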